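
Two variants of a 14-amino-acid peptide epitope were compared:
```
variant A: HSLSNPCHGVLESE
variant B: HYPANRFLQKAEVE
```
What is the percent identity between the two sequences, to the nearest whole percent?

Mismatches at positions 2, 3, 4, 6, 7, 8, 9, 10, 11, 13 (1-based): 10 of 14.
Identical positions: 4/14 = 28.57% → 29%.

29%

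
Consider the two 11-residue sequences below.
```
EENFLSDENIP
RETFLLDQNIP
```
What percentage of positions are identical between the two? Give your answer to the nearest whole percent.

64%

Mismatches at positions 1, 3, 6, 8 (1-based): 4 of 11.
Identical positions: 7/11 = 63.64% → 64%.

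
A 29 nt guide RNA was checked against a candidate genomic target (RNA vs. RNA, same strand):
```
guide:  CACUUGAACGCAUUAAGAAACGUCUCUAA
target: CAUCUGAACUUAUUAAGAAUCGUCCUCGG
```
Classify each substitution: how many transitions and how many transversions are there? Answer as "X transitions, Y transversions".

8 transitions, 2 transversions

Mismatches (1-based):
site 3: C→U (pyrimidine→pyrimidine, transition)
site 4: U→C (pyrimidine→pyrimidine, transition)
site 10: G→U (purine→pyrimidine, transversion)
site 11: C→U (pyrimidine→pyrimidine, transition)
site 20: A→U (purine→pyrimidine, transversion)
site 25: U→C (pyrimidine→pyrimidine, transition)
site 26: C→U (pyrimidine→pyrimidine, transition)
site 27: U→C (pyrimidine→pyrimidine, transition)
site 28: A→G (purine→purine, transition)
site 29: A→G (purine→purine, transition)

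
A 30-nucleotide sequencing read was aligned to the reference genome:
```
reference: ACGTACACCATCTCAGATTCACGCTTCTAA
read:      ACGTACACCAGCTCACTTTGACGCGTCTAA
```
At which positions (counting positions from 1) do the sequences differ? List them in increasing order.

11, 16, 17, 20, 25

Differences at position 11 (T→G), position 16 (G→C), position 17 (A→T), position 20 (C→G), position 25 (T→G).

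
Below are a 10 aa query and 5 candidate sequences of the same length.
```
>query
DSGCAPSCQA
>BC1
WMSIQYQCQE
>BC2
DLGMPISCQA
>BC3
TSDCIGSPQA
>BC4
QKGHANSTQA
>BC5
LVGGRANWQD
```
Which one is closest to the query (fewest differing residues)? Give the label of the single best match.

BC2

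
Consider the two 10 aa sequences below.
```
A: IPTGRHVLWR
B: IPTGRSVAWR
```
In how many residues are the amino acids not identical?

2

Mismatches (1-based): residue 6: H→S; residue 8: L→A.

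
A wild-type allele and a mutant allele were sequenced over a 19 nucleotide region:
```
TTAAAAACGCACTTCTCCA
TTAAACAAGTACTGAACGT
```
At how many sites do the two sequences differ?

8

Comparing position by position, 8 sites differ: 6 (A/C), 8 (C/A), 10 (C/T), 14 (T/G), 15 (C/A), 16 (T/A), 18 (C/G), 19 (A/T).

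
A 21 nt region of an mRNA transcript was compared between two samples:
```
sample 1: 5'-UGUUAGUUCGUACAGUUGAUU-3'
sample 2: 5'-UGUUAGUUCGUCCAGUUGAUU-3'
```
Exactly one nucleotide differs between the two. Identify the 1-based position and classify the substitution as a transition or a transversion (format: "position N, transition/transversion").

Position 12 changes A→C. A is a purine and C is a pyrimidine, so this is a transversion.

position 12, transversion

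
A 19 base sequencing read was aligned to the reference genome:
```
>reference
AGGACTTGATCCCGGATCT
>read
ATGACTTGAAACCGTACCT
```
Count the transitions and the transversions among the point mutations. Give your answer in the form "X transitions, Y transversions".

Transitions (purine↔purine or pyrimidine↔pyrimidine): 17 T→C.
Transversions (purine↔pyrimidine): 2 G→T, 10 T→A, 11 C→A, 15 G→T.

1 transition, 4 transversions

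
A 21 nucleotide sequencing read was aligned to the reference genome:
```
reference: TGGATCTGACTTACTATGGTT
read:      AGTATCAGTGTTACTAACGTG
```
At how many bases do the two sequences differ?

Comparing position by position, 8 bases differ: 1 (T/A), 3 (G/T), 7 (T/A), 9 (A/T), 10 (C/G), 17 (T/A), 18 (G/C), 21 (T/G).

8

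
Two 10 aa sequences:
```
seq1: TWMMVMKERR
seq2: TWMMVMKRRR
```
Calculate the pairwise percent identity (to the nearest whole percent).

Mismatch at position 8 (1-based): 1 of 10.
Identical positions: 9/10 = 90% → 90%.

90%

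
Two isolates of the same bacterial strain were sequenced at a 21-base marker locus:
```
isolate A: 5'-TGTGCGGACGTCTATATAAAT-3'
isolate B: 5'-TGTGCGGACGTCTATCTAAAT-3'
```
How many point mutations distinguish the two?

1

Comparing position by position, 1 site differs: 16 (A/C).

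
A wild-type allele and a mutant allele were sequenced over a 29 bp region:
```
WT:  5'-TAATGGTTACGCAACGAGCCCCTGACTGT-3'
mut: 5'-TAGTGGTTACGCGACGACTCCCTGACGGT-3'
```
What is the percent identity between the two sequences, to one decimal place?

82.8%

Mismatches at positions 3, 13, 18, 19, 27 (1-based): 5 of 29.
Identical positions: 24/29 = 82.76% → 82.8%.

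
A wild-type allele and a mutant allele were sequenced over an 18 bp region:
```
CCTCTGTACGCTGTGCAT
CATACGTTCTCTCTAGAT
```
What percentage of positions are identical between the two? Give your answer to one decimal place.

8 positions differ (2, 4, 5, 8, 10, 13, 15, 16), so 10 of 18 match: 10/18 = 55.56%.

55.6%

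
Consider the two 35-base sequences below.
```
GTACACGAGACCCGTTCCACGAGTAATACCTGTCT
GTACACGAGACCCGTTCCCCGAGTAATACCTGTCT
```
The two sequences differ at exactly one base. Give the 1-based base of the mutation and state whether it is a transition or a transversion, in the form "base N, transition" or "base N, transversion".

Base 19 changes A→C. A is a purine and C is a pyrimidine, so this is a transversion.

base 19, transversion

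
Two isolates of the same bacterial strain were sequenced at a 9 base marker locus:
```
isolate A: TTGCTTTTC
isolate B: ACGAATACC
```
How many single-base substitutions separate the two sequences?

6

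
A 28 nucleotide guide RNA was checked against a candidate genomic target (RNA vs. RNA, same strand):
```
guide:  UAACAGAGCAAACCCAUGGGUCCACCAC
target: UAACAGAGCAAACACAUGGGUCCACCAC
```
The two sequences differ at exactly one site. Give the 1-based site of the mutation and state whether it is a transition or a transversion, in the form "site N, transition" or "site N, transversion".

The sequences differ only at site 14: C→A (pyrimidine→purine), a transversion.

site 14, transversion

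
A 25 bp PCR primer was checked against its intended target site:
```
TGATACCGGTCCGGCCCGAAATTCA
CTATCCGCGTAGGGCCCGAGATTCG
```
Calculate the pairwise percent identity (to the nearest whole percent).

64%

Mismatches at positions 1, 2, 5, 7, 8, 11, 12, 20, 25 (1-based): 9 of 25.
Identical positions: 16/25 = 64% → 64%.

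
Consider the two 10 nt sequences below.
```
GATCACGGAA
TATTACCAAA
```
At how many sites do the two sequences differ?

4

Comparing position by position, 4 sites differ: 1 (G/T), 4 (C/T), 7 (G/C), 8 (G/A).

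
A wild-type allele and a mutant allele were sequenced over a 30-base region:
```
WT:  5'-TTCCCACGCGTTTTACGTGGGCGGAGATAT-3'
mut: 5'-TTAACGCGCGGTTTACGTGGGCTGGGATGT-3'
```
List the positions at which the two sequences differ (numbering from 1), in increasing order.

3, 4, 6, 11, 23, 25, 29

Differences at position 3 (C→A), position 4 (C→A), position 6 (A→G), position 11 (T→G), position 23 (G→T), position 25 (A→G), position 29 (A→G).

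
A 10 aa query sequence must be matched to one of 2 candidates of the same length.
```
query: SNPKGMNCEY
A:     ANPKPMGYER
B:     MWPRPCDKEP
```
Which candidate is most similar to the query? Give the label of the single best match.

A differs at 5 residues; B differs at 8 residues. The closest is A.

A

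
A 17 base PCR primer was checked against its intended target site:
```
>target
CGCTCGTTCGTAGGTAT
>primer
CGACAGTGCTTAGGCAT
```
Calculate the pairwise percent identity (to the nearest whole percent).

65%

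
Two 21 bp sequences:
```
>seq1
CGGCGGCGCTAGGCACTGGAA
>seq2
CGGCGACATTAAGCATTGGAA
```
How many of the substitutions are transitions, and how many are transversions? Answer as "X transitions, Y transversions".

5 transitions, 0 transversions

Transitions (purine↔purine or pyrimidine↔pyrimidine): 6 G→A, 8 G→A, 9 C→T, 12 G→A, 16 C→T.
Transversions (purine↔pyrimidine): none.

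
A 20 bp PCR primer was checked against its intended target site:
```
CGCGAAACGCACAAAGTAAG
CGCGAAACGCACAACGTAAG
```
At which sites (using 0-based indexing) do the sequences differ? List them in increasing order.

14

Differences at site 14 (A→C).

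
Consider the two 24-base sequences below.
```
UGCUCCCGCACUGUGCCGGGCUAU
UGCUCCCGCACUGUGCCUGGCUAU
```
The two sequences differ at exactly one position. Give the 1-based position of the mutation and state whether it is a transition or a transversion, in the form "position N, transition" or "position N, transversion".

Position 18 changes G→U. G is a purine and U is a pyrimidine, so this is a transversion.

position 18, transversion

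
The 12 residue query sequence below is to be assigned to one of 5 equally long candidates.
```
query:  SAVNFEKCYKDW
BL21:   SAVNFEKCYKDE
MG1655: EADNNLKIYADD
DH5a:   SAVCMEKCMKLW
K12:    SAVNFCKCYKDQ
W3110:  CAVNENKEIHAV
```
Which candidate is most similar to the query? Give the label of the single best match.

Hamming distances to query — BL21: 1; MG1655: 7; DH5a: 4; K12: 2; W3110: 8.
Smallest is BL21 with 1 mismatch.

BL21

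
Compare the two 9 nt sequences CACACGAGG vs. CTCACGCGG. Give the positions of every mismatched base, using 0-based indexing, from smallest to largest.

1, 6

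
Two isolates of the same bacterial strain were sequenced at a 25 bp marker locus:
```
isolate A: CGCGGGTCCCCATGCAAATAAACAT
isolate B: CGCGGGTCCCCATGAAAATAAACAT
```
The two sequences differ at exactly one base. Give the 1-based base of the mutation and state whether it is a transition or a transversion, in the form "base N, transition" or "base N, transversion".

Base 15 changes C→A. C is a pyrimidine and A is a purine, so this is a transversion.

base 15, transversion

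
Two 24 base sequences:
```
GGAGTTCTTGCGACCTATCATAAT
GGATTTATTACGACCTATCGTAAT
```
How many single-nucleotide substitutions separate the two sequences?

4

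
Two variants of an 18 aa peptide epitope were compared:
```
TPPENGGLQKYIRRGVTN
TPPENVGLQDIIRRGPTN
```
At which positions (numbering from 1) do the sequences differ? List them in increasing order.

Scanning 1-based: 6: G/V; 10: K/D; 11: Y/I; 16: V/P.

6, 10, 11, 16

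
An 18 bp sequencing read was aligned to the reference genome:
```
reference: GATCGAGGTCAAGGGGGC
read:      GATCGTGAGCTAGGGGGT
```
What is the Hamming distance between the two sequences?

5

The sequences differ at bases 6, 8, 9, 11, 18 (1-based) — 5 in total.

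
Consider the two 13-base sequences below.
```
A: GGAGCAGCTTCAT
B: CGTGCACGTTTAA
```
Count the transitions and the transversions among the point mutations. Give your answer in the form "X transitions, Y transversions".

Transitions (purine↔purine or pyrimidine↔pyrimidine): 11 C→T.
Transversions (purine↔pyrimidine): 1 G→C, 3 A→T, 7 G→C, 8 C→G, 13 T→A.

1 transition, 5 transversions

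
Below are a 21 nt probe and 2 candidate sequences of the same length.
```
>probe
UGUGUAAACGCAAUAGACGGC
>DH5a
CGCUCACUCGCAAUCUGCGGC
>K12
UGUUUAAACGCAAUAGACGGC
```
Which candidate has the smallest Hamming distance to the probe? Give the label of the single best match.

Hamming distances to probe — DH5a: 9; K12: 1.
Smallest is K12 with 1 mismatch.

K12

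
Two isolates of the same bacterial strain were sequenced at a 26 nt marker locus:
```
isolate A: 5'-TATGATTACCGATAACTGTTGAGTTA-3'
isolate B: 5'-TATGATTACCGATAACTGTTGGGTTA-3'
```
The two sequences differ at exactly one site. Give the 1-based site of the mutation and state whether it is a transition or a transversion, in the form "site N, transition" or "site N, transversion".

The sequences differ only at site 22: A→G (purine→purine), a transition.

site 22, transition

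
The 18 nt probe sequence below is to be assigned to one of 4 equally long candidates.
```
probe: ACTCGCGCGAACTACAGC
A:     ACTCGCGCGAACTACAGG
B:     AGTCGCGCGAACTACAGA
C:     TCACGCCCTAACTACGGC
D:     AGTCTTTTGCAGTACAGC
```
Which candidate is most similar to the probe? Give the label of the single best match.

Hamming distances to probe — A: 1; B: 2; C: 5; D: 7.
Smallest is A with 1 mismatch.

A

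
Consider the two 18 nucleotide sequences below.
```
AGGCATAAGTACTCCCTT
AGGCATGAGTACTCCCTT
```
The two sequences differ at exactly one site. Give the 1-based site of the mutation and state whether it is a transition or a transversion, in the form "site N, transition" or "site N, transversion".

The sequences differ only at site 7: A→G (purine→purine), a transition.

site 7, transition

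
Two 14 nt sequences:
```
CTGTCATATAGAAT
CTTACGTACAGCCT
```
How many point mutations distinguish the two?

6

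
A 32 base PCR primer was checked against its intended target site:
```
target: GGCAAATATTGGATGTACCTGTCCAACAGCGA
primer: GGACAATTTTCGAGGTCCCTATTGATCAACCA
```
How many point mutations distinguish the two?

12

Comparing position by position, 12 sites differ: 3 (C/A), 4 (A/C), 8 (A/T), 11 (G/C), 14 (T/G), 17 (A/C), 21 (G/A), 23 (C/T), 24 (C/G), 26 (A/T), 29 (G/A), 31 (G/C).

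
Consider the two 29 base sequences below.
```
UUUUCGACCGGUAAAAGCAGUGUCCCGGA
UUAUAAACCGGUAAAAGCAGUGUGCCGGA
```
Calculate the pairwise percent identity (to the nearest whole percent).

86%

4 positions differ (3, 5, 6, 24), so 25 of 29 match: 25/29 = 86.21%.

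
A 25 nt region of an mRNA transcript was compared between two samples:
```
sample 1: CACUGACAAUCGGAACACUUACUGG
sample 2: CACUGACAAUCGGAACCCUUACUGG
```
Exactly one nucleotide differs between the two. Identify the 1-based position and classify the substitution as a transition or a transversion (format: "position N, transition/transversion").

position 17, transversion

The sequences differ only at position 17: A→C (purine→pyrimidine), a transversion.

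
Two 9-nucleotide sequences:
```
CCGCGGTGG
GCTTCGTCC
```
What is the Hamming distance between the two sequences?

6

The sequences differ at bases 1, 3, 4, 5, 8, 9 (1-based) — 6 in total.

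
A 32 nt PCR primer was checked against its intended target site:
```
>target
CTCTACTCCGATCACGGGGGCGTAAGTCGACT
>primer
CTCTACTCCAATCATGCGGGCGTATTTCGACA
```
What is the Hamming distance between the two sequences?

6

The sequences differ at bases 10, 15, 17, 25, 26, 32 (1-based) — 6 in total.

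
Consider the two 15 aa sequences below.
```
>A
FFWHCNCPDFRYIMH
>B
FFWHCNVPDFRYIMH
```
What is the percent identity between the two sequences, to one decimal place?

93.3%

1 position differs (7), so 14 of 15 match: 14/15 = 93.33%.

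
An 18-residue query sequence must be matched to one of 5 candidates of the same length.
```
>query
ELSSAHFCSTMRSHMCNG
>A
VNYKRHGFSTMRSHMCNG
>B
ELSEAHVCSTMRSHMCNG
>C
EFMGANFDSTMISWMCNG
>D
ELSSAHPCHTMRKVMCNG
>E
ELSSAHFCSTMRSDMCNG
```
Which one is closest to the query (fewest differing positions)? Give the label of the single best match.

E

Hamming distances to query — A: 7; B: 2; C: 7; D: 4; E: 1.
Smallest is E with 1 mismatch.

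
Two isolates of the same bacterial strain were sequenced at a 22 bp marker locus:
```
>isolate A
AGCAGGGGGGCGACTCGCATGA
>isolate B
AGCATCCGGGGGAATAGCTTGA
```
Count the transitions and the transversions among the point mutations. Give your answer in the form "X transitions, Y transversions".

0 transitions, 7 transversions

Transitions (purine↔purine or pyrimidine↔pyrimidine): none.
Transversions (purine↔pyrimidine): 5 G→T, 6 G→C, 7 G→C, 11 C→G, 14 C→A, 16 C→A, 19 A→T.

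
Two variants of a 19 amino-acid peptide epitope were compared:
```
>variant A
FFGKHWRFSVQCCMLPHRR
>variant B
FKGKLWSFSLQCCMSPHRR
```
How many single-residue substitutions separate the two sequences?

Mismatches (1-based): position 2: F→K; position 5: H→L; position 7: R→S; position 10: V→L; position 15: L→S.

5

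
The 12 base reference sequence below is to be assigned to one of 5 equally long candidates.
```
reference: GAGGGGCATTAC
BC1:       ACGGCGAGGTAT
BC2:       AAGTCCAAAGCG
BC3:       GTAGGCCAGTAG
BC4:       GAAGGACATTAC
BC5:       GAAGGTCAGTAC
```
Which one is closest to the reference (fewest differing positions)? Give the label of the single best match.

BC4

Hamming distances to reference — BC1: 7; BC2: 9; BC3: 5; BC4: 2; BC5: 3.
Smallest is BC4 with 2 mismatches.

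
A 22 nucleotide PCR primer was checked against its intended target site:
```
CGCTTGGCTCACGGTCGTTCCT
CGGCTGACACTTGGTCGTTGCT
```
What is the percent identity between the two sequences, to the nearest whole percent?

68%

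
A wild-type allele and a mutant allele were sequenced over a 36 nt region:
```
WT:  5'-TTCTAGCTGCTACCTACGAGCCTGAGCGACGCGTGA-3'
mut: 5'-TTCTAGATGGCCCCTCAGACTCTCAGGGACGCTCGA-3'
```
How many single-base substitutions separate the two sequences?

12

Comparing position by position, 12 bases differ: 7 (C/A), 10 (C/G), 11 (T/C), 12 (A/C), 16 (A/C), 17 (C/A), 20 (G/C), 21 (C/T), 24 (G/C), 27 (C/G), 33 (G/T), 34 (T/C).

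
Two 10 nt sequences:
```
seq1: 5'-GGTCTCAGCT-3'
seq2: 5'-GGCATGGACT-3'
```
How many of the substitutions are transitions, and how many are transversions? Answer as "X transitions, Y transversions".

3 transitions, 2 transversions

Transitions (purine↔purine or pyrimidine↔pyrimidine): 3 T→C, 7 A→G, 8 G→A.
Transversions (purine↔pyrimidine): 4 C→A, 6 C→G.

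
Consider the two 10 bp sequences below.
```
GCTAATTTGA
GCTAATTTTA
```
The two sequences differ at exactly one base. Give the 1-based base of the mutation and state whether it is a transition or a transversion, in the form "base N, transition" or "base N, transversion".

Base 9 changes G→T. G is a purine and T is a pyrimidine, so this is a transversion.

base 9, transversion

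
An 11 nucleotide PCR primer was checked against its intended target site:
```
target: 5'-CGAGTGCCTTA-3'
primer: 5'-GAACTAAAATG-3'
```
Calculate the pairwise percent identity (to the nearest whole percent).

27%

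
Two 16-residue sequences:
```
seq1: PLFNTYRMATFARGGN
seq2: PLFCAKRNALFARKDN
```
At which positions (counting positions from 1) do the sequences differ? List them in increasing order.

Scanning 1-based: 4: N/C; 5: T/A; 6: Y/K; 8: M/N; 10: T/L; 14: G/K; 15: G/D.

4, 5, 6, 8, 10, 14, 15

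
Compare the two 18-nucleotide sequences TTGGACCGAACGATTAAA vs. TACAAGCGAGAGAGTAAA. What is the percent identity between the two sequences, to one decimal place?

Mismatches at positions 2, 3, 4, 6, 10, 11, 14 (1-based): 7 of 18.
Identical positions: 11/18 = 61.11% → 61.1%.

61.1%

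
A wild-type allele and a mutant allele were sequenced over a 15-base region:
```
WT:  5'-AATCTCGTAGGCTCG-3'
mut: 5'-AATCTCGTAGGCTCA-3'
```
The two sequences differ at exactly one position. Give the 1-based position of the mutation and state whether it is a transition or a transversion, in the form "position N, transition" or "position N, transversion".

position 15, transition

Position 15 changes G→A. G is a purine and A is a purine, so this is a transition.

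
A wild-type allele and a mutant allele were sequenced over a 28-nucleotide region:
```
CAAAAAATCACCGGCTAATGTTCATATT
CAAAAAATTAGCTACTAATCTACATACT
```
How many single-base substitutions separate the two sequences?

7

The sequences differ at bases 9, 11, 13, 14, 20, 22, 27 (1-based) — 7 in total.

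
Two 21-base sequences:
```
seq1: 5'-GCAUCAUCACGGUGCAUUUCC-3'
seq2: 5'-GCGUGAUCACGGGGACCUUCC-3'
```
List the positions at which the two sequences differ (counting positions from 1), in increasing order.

3, 5, 13, 15, 16, 17

Scanning 1-based: 3: A/G; 5: C/G; 13: U/G; 15: C/A; 16: A/C; 17: U/C.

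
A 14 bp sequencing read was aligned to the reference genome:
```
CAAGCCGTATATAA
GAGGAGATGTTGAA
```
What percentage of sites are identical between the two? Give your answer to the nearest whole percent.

43%

Mismatches at positions 1, 3, 5, 6, 7, 9, 11, 12 (1-based): 8 of 14.
Identical positions: 6/14 = 42.86% → 43%.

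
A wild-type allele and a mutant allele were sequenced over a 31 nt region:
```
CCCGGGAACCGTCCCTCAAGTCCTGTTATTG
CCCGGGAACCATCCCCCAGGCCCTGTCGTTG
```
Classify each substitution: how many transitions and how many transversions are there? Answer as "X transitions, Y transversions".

Mismatches (1-based):
position 11: G→A (purine→purine, transition)
position 16: T→C (pyrimidine→pyrimidine, transition)
position 19: A→G (purine→purine, transition)
position 21: T→C (pyrimidine→pyrimidine, transition)
position 27: T→C (pyrimidine→pyrimidine, transition)
position 28: A→G (purine→purine, transition)

6 transitions, 0 transversions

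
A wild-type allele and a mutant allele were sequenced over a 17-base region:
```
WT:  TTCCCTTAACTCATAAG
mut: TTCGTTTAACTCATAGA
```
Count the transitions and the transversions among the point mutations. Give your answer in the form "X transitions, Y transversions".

Transitions (purine↔purine or pyrimidine↔pyrimidine): 5 C→T, 16 A→G, 17 G→A.
Transversions (purine↔pyrimidine): 4 C→G.

3 transitions, 1 transversion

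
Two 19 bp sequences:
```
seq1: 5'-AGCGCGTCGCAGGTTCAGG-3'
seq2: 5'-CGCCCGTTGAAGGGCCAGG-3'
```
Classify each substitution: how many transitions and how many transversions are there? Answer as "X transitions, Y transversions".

Transitions (purine↔purine or pyrimidine↔pyrimidine): 8 C→T, 15 T→C.
Transversions (purine↔pyrimidine): 1 A→C, 4 G→C, 10 C→A, 14 T→G.

2 transitions, 4 transversions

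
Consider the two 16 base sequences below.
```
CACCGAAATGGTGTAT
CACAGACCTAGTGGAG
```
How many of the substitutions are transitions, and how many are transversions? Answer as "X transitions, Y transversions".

1 transition, 5 transversions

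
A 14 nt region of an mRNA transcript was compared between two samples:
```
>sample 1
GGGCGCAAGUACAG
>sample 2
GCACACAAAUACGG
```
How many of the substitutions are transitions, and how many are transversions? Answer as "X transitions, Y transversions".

4 transitions, 1 transversion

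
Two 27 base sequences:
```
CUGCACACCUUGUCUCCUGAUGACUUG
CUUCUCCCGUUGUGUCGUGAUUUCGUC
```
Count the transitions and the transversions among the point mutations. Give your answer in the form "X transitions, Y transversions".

0 transitions, 10 transversions

Mismatches (1-based):
site 3: G→U (purine→pyrimidine, transversion)
site 5: A→U (purine→pyrimidine, transversion)
site 7: A→C (purine→pyrimidine, transversion)
site 9: C→G (pyrimidine→purine, transversion)
site 14: C→G (pyrimidine→purine, transversion)
site 17: C→G (pyrimidine→purine, transversion)
site 22: G→U (purine→pyrimidine, transversion)
site 23: A→U (purine→pyrimidine, transversion)
site 25: U→G (pyrimidine→purine, transversion)
site 27: G→C (purine→pyrimidine, transversion)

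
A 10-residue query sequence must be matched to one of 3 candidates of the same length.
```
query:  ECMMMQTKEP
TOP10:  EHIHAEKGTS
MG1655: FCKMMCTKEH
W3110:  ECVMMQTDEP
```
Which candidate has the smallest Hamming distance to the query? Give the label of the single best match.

Hamming distances to query — TOP10: 9; MG1655: 4; W3110: 2.
Smallest is W3110 with 2 mismatches.

W3110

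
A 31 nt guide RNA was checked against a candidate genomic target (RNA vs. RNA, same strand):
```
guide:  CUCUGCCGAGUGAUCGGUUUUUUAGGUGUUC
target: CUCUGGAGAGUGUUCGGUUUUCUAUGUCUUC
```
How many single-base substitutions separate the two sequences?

6

Comparing position by position, 6 sites differ: 6 (C/G), 7 (C/A), 13 (A/U), 22 (U/C), 25 (G/U), 28 (G/C).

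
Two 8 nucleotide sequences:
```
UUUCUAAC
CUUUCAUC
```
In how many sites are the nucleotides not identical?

The sequences differ at sites 1, 4, 5, 7 (1-based) — 4 in total.

4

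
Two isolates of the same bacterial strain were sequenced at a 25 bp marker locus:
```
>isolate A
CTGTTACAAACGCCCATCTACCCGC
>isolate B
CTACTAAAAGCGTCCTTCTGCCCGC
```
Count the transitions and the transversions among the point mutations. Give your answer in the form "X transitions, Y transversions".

5 transitions, 2 transversions

Mismatches (1-based):
site 3: G→A (purine→purine, transition)
site 4: T→C (pyrimidine→pyrimidine, transition)
site 7: C→A (pyrimidine→purine, transversion)
site 10: A→G (purine→purine, transition)
site 13: C→T (pyrimidine→pyrimidine, transition)
site 16: A→T (purine→pyrimidine, transversion)
site 20: A→G (purine→purine, transition)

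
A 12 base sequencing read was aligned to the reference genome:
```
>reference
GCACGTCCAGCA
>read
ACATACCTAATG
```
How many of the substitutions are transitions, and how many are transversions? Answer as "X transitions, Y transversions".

8 transitions, 0 transversions

Mismatches (1-based):
base 1: G→A (purine→purine, transition)
base 4: C→T (pyrimidine→pyrimidine, transition)
base 5: G→A (purine→purine, transition)
base 6: T→C (pyrimidine→pyrimidine, transition)
base 8: C→T (pyrimidine→pyrimidine, transition)
base 10: G→A (purine→purine, transition)
base 11: C→T (pyrimidine→pyrimidine, transition)
base 12: A→G (purine→purine, transition)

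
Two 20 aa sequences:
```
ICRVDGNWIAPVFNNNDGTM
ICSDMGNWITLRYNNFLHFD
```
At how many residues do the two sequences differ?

Comparing position by position, 12 residues differ: 3 (R/S), 4 (V/D), 5 (D/M), 10 (A/T), 11 (P/L), 12 (V/R), 13 (F/Y), 16 (N/F), 17 (D/L), 18 (G/H), 19 (T/F), 20 (M/D).

12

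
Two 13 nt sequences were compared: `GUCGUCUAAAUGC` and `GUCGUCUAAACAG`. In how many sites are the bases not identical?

3

The sequences differ at sites 11, 12, 13 (1-based) — 3 in total.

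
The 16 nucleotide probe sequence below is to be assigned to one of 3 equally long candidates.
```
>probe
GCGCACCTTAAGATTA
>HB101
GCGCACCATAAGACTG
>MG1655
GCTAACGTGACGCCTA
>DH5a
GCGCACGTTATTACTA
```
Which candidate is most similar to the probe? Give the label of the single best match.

HB101

HB101 differs at 3 sites; MG1655 differs at 7 sites; DH5a differs at 4 sites. The closest is HB101.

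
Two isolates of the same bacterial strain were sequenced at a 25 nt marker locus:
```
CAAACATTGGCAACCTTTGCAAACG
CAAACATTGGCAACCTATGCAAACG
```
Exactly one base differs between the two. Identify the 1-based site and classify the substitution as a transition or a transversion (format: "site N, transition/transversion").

The sequences differ only at site 17: T→A (pyrimidine→purine), a transversion.

site 17, transversion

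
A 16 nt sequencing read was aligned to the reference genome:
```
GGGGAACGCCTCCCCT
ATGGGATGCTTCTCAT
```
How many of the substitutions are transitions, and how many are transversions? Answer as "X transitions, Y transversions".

5 transitions, 2 transversions

Mismatches (1-based):
base 1: G→A (purine→purine, transition)
base 2: G→T (purine→pyrimidine, transversion)
base 5: A→G (purine→purine, transition)
base 7: C→T (pyrimidine→pyrimidine, transition)
base 10: C→T (pyrimidine→pyrimidine, transition)
base 13: C→T (pyrimidine→pyrimidine, transition)
base 15: C→A (pyrimidine→purine, transversion)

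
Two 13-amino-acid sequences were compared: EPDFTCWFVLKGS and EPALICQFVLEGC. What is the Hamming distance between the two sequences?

Comparing position by position, 6 residues differ: 3 (D/A), 4 (F/L), 5 (T/I), 7 (W/Q), 11 (K/E), 13 (S/C).

6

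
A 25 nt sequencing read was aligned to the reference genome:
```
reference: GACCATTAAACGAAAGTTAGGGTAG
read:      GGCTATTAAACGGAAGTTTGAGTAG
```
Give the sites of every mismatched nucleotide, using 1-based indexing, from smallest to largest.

Differences at site 2 (A→G), site 4 (C→T), site 13 (A→G), site 19 (A→T), site 21 (G→A).

2, 4, 13, 19, 21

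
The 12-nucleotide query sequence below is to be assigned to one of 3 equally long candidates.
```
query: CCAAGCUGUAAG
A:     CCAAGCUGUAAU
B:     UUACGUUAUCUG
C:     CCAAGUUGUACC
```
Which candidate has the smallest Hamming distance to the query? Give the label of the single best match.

A

Hamming distances to query — A: 1; B: 7; C: 3.
Smallest is A with 1 mismatch.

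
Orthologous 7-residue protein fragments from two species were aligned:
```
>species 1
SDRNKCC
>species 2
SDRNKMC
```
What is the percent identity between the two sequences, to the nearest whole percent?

Mismatch at position 6 (1-based): 1 of 7.
Identical positions: 6/7 = 85.71% → 86%.

86%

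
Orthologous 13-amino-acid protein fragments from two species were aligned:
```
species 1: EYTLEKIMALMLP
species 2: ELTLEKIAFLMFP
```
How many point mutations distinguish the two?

The sequences differ at residues 2, 8, 9, 12 (1-based) — 4 in total.

4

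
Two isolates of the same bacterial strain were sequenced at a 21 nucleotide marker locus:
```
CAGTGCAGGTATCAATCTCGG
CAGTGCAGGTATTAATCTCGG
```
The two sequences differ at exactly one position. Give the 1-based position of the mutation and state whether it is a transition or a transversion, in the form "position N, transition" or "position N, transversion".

position 13, transition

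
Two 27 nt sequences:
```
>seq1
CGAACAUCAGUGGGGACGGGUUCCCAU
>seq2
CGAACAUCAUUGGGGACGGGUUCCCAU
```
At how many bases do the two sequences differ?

1

Comparing position by position, 1 base differs: 10 (G/U).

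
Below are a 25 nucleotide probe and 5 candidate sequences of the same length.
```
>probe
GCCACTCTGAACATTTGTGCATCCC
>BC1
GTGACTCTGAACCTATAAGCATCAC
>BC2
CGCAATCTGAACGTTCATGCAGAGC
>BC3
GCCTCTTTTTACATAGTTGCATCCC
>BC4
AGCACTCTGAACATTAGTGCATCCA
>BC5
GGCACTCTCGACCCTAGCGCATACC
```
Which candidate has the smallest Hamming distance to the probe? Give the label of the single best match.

BC4

Hamming distances to probe — BC1: 7; BC2: 9; BC3: 7; BC4: 4; BC5: 8.
Smallest is BC4 with 4 mismatches.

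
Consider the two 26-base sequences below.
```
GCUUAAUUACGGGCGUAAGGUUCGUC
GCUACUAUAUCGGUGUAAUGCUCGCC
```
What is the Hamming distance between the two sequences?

Comparing position by position, 10 sites differ: 4 (U/A), 5 (A/C), 6 (A/U), 7 (U/A), 10 (C/U), 11 (G/C), 14 (C/U), 19 (G/U), 21 (U/C), 25 (U/C).

10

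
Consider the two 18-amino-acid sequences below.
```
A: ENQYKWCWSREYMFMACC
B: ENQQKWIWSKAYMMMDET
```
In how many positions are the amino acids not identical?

8

Comparing position by position, 8 positions differ: 4 (Y/Q), 7 (C/I), 10 (R/K), 11 (E/A), 14 (F/M), 16 (A/D), 17 (C/E), 18 (C/T).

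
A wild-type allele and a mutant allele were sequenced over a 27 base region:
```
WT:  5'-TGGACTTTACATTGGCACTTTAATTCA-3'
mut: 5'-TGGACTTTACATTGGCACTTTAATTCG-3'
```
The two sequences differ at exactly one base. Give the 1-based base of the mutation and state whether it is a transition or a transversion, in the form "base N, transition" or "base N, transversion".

Base 27 changes A→G. A is a purine and G is a purine, so this is a transition.

base 27, transition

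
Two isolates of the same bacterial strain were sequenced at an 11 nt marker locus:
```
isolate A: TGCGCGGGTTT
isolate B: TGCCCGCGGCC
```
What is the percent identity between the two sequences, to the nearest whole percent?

Mismatches at positions 4, 7, 9, 10, 11 (1-based): 5 of 11.
Identical positions: 6/11 = 54.55% → 55%.

55%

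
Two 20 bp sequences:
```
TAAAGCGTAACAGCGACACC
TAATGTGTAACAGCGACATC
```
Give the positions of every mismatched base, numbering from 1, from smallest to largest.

4, 6, 19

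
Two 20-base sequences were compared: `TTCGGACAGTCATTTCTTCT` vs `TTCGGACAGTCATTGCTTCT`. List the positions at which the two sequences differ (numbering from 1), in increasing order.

Differences at position 15 (T→G).

15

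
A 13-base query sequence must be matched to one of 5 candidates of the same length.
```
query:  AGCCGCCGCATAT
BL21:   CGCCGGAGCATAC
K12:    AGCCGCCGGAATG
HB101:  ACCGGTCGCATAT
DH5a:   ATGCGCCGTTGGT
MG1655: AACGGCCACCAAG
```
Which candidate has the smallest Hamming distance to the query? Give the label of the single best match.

HB101

BL21 differs at 4 positions; K12 differs at 4 positions; HB101 differs at 3 positions; DH5a differs at 6 positions; MG1655 differs at 6 positions. The closest is HB101.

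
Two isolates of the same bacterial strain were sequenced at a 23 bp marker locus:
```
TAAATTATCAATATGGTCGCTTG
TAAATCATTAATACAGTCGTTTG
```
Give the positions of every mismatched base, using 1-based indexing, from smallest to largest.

6, 9, 14, 15, 20

Scanning 1-based: 6: T/C; 9: C/T; 14: T/C; 15: G/A; 20: C/T.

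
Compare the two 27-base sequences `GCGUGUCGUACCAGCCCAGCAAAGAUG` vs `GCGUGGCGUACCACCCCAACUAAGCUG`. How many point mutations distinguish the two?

The sequences differ at bases 6, 14, 19, 21, 25 (1-based) — 5 in total.

5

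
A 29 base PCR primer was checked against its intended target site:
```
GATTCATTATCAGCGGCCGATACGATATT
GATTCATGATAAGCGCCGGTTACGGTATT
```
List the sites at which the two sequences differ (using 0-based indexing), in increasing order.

7, 10, 15, 17, 19, 24

Scanning 0-based: 7: T/G; 10: C/A; 15: G/C; 17: C/G; 19: A/T; 24: A/G.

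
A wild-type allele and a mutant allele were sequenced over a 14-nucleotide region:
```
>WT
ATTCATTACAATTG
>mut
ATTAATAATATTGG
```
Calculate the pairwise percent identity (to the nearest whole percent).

64%

Mismatches at positions 4, 7, 9, 11, 13 (1-based): 5 of 14.
Identical positions: 9/14 = 64.29% → 64%.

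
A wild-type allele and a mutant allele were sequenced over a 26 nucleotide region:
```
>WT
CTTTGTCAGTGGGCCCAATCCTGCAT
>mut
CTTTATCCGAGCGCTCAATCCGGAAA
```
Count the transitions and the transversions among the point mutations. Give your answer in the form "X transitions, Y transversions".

2 transitions, 6 transversions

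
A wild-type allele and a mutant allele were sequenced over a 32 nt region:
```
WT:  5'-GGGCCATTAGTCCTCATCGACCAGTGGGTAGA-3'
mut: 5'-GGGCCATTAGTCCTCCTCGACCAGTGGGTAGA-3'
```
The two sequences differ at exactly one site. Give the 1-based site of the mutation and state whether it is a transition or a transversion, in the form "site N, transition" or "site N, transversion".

site 16, transversion

Site 16 changes A→C. A is a purine and C is a pyrimidine, so this is a transversion.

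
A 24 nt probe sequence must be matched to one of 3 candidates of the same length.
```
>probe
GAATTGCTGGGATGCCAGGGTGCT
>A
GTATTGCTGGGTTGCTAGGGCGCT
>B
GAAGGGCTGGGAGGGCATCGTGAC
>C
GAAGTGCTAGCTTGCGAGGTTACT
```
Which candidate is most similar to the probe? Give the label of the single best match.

A

Hamming distances to probe — A: 4; B: 8; C: 7.
Smallest is A with 4 mismatches.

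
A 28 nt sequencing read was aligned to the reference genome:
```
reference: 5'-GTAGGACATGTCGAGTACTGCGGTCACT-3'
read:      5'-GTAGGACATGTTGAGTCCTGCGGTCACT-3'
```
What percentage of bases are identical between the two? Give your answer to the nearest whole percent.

93%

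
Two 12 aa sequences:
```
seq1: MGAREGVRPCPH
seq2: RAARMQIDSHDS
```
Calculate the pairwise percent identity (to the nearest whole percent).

17%

10 positions differ (1, 2, 5, 6, 7, 8, 9, 10, 11, 12), so 2 of 12 match: 2/12 = 16.67%.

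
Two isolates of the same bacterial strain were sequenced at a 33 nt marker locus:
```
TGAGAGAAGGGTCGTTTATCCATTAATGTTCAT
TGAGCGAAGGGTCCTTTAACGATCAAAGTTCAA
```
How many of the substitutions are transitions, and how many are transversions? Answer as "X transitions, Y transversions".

Transitions (purine↔purine or pyrimidine↔pyrimidine): 24 T→C.
Transversions (purine↔pyrimidine): 5 A→C, 14 G→C, 19 T→A, 21 C→G, 27 T→A, 33 T→A.

1 transition, 6 transversions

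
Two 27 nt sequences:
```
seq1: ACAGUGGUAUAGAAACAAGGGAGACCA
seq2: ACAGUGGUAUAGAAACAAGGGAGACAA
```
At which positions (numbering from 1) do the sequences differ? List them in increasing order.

Scanning 1-based: 26: C/A.

26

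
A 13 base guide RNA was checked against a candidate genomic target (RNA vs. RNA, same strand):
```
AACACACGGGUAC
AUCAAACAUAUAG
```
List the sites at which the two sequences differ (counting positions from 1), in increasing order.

2, 5, 8, 9, 10, 13

Differences at site 2 (A→U), site 5 (C→A), site 8 (G→A), site 9 (G→U), site 10 (G→A), site 13 (C→G).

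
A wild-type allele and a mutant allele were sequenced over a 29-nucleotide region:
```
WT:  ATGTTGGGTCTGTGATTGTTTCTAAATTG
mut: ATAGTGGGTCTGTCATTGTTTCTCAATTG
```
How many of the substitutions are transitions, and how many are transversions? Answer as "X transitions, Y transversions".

1 transition, 3 transversions

Mismatches (1-based):
site 3: G→A (purine→purine, transition)
site 4: T→G (pyrimidine→purine, transversion)
site 14: G→C (purine→pyrimidine, transversion)
site 24: A→C (purine→pyrimidine, transversion)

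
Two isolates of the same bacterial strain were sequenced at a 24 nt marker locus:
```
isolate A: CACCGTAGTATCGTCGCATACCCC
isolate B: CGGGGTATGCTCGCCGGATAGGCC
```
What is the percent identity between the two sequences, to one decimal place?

58.3%

Mismatches at positions 2, 3, 4, 8, 9, 10, 14, 17, 21, 22 (1-based): 10 of 24.
Identical positions: 14/24 = 58.33% → 58.3%.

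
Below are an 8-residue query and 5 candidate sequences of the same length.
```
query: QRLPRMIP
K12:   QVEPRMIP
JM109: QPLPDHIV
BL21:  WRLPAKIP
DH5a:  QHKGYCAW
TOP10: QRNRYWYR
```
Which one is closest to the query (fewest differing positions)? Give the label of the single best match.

Hamming distances to query — K12: 2; JM109: 4; BL21: 3; DH5a: 7; TOP10: 6.
Smallest is K12 with 2 mismatches.

K12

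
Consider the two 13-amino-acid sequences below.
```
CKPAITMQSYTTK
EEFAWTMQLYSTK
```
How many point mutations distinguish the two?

The sequences differ at positions 1, 2, 3, 5, 9, 11 (1-based) — 6 in total.

6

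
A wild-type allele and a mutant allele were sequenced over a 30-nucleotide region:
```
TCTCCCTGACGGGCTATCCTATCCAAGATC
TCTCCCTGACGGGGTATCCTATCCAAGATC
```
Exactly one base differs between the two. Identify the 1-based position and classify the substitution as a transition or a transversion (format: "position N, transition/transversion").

position 14, transversion

Position 14 changes C→G. C is a pyrimidine and G is a purine, so this is a transversion.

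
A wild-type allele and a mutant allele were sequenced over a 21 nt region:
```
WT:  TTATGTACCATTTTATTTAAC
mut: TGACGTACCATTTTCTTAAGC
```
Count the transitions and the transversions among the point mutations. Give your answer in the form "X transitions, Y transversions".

2 transitions, 3 transversions

Mismatches (1-based):
site 2: T→G (pyrimidine→purine, transversion)
site 4: T→C (pyrimidine→pyrimidine, transition)
site 15: A→C (purine→pyrimidine, transversion)
site 18: T→A (pyrimidine→purine, transversion)
site 20: A→G (purine→purine, transition)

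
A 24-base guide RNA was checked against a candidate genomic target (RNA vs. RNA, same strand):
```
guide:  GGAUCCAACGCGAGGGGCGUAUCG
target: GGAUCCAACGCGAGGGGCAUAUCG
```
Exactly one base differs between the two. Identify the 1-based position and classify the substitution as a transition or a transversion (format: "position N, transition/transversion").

position 19, transition

The sequences differ only at position 19: G→A (purine→purine), a transition.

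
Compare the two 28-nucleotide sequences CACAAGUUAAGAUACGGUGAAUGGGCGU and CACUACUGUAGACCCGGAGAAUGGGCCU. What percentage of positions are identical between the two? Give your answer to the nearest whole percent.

Mismatches at positions 4, 6, 8, 9, 13, 14, 18, 27 (1-based): 8 of 28.
Identical positions: 20/28 = 71.43% → 71%.

71%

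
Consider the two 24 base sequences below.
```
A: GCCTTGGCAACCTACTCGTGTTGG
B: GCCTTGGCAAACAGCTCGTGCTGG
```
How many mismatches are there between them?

4

Mismatches (1-based): site 11: C→A; site 13: T→A; site 14: A→G; site 21: T→C.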